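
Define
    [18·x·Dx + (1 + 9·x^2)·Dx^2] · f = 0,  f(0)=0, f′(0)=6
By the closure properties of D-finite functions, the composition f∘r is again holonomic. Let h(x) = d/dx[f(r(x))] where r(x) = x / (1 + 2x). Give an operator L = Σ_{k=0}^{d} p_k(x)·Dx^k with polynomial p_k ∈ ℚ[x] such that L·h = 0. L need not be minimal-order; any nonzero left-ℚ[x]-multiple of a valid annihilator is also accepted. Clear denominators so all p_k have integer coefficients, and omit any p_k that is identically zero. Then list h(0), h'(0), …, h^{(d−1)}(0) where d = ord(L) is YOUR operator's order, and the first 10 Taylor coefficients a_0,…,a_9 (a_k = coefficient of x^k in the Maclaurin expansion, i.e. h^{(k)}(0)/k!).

L = (4 + 26·x) + (1 + 4·x + 13·x^2)·Dx  (order 1).
h: a_k = 6, -24, 18, 240, -1194, 1656, 8898, -57120, 112806, 291336, …
ICs: h(0) = 6.

f: a_k = 0, 6, 0, -18, 0, 486/5, 0, -4374/7, 0, 4374, …
L₀ from L_f via x↦r, Dx↦r'^{-1}Dx.
Derive L from L₀ (diff closure).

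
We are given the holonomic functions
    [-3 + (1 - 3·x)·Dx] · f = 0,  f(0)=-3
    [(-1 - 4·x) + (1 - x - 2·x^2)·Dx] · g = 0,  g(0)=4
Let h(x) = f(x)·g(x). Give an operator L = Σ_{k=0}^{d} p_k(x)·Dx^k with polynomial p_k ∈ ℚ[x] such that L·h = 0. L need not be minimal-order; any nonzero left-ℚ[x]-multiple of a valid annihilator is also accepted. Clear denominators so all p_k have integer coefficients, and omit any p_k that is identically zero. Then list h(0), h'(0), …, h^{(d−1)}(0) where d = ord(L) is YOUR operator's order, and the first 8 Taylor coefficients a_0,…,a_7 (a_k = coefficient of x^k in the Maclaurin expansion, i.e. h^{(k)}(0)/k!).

L = (-4 + 2·x + 18·x^2) + (1 - 4·x + x^2 + 6·x^3)·Dx  (order 1).
h: a_k = -12, -48, -180, -600, -1932, -6048, -18660, -57000, …
ICs: h(0) = -12.

f: a_k = -3, -9, -27, -81, -243, -729, -2187, -6561, …
g: a_k = 4, 4, 12, 20, 44, 84, 172, 340, …
L₀ := L_f ⊗_s L_g (sym. prod.), ord ≤ 1.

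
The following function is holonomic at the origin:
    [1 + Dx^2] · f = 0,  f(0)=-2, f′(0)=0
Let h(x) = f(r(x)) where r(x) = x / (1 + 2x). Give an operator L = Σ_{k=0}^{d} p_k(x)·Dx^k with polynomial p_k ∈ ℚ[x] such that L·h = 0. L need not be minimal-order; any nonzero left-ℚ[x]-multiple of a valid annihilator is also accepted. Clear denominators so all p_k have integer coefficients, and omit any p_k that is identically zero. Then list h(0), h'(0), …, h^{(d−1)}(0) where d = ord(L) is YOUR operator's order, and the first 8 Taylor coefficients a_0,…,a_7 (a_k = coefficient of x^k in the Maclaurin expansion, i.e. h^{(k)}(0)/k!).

f: a_k = -2, 0, 1, 0, -1/12, 0, 1/360, 0, …
L₀ from L_f via x↦r, Dx↦r'^{-1}Dx.
L = 1 + (4 + 24·x + 48·x^2 + 32·x^3)·Dx + (1 + 8·x + 24·x^2 + 32·x^3 + 16·x^4)·Dx^2  (order 2).
h: a_k = -2, 0, 1, -4, 143/12, -94/3, 27601/360, -1787/10, …
ICs: h(0) = -2, h′(0) = 0.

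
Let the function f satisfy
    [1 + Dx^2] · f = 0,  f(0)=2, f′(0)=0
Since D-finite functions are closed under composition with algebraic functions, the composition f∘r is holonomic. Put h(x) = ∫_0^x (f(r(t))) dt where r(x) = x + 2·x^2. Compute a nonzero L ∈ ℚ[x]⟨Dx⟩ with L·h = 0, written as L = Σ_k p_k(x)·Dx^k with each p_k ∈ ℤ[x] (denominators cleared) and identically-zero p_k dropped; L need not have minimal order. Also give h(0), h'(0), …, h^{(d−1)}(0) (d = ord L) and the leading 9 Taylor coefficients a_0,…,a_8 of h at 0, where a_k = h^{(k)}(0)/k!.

f: a_k = 2, 0, -1, 0, 1/12, 0, -1/360, 0, 1/20160, …
f∘r: x↦r, Dx↦Dx/r' in L_f ⇒ L₀.
h=∫h₀ ⇒ L = L₀·Dx.
L = (1 + 12·x + 48·x^2 + 64·x^3)·Dx - 4·Dx^2 + (1 + 4·x)·Dx^3  (order 3).
h: a_k = 0, 2, 0, -1/3, -1, -47/60, 1/9, 719/2520, 79/240, …
ICs: h(0) = 0, h′(0) = 2, h′′(0) = 0.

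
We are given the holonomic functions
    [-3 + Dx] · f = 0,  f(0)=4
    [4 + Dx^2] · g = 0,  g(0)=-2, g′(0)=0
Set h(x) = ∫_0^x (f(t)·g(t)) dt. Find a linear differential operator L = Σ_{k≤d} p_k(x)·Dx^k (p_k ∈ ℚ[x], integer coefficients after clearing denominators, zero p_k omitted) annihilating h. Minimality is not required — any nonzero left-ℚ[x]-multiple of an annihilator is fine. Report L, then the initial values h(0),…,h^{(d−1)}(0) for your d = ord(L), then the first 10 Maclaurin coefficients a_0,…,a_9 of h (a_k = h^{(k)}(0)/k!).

f: a_k = 4, 12, 18, 18, 27/2, 81/10, 81/20, 243/140, 729/1120, 243/1120, …
g: a_k = -2, 0, 4, 0, -4/3, 0, 8/45, 0, -4/315, 0, …
L₀ := L_f ⊗_s L_g (sym. prod.), ord ≤ 2.
Integrate: L := L₀·Dx.
L = 13·Dx - 6·Dx^2 + Dx^3  (order 3).
h: a_k = 0, -8, -12, -20/3, 3, 119/15, 199/30, 407/126, 1483/1680, 239/45360, …
ICs: h(0) = 0, h′(0) = -8, h′′(0) = -24.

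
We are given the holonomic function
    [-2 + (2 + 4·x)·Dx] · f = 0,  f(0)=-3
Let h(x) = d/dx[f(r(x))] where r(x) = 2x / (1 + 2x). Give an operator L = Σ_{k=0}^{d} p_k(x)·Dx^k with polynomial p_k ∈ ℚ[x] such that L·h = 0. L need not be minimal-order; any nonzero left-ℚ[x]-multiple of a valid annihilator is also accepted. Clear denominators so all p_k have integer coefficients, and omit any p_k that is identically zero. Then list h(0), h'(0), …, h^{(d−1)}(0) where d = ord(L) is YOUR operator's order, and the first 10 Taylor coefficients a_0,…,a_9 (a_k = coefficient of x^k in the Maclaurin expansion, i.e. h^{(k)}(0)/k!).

L = (-6 - 24·x) + (-1 - 8·x - 12·x^2)·Dx  (order 1).
h: a_k = -6, 36, -180, 888, -4500, 23544, -126504, 693360, -3855492, 21666840, …
ICs: h(0) = -6.

f: a_k = -3, -3, 3/2, -3/2, 15/8, -21/8, 63/16, -99/16, 1287/128, -2145/128, …
L₀ from L_f via x↦r, Dx↦r'^{-1}Dx.
Derive L from L₀ (diff closure).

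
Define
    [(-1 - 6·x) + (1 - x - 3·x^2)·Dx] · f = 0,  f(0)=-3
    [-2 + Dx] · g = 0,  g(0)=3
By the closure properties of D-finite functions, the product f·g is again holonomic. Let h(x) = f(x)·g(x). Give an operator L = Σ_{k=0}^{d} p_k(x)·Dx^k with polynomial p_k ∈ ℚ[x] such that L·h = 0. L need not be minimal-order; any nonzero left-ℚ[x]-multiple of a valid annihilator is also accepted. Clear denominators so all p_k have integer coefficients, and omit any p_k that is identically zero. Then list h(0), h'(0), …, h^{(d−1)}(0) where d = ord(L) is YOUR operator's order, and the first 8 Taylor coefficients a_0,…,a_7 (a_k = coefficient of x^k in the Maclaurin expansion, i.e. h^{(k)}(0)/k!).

f: a_k = -3, -3, -12, -21, -57, -120, -291, -651, …
g: a_k = 3, 6, 6, 4, 2, 4/5, 4/15, 8/105, …
L₀ := L_f ⊗_s L_g (sym. prod.), ord ≤ 1.
L = (3 + 4·x - 6·x^2) + (-1 + x + 3·x^2)·Dx  (order 1).
h: a_k = -9, -27, -72, -165, -387, -4422/5, -10231/5, -164487/35, …
ICs: h(0) = -9.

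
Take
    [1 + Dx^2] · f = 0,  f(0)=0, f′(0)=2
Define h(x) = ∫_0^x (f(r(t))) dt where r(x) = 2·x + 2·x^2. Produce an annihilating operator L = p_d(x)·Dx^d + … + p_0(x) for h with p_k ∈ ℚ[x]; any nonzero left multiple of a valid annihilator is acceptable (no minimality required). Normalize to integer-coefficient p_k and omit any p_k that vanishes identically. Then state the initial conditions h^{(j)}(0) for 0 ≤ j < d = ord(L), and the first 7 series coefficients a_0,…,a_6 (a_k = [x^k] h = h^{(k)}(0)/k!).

L = (4 + 24·x + 48·x^2 + 32·x^3)·Dx - 2·Dx^2 + (1 + 2·x)·Dx^3  (order 3).
h: a_k = 0, 0, 2, 4/3, -2/3, -8/5, -56/45, …
ICs: h(0) = 0, h′(0) = 0, h′′(0) = 4.

f: a_k = 0, 2, 0, -1/3, 0, 1/60, 0, …
L₀ from L_f via x↦r, Dx↦r'^{-1}Dx.
h=∫₀ˣh₀: take L = L₀·Dx.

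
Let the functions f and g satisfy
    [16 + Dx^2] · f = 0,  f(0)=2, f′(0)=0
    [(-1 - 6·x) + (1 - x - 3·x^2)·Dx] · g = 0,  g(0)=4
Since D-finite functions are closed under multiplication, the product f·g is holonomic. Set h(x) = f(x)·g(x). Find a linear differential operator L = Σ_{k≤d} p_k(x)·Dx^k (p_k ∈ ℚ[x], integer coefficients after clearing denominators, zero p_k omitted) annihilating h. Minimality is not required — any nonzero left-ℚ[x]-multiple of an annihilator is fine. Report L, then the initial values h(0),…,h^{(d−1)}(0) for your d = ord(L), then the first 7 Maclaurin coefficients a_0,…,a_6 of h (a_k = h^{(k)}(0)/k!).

L = (-10 + 16·x + 48·x^2) + (2 + 12·x)·Dx + (-1 + x + 3·x^2)·Dx^2  (order 2).
h: a_k = 8, 8, -32, -8, -56/3, -128/3, -6488/45, …
ICs: h(0) = 8, h′(0) = 8.

f: a_k = 2, 0, -16, 0, 64/3, 0, -512/45, …
g: a_k = 4, 4, 16, 28, 76, 160, 388, …
h₀=f·g: eliminate ⇒ L₀, order ≤ 2·1.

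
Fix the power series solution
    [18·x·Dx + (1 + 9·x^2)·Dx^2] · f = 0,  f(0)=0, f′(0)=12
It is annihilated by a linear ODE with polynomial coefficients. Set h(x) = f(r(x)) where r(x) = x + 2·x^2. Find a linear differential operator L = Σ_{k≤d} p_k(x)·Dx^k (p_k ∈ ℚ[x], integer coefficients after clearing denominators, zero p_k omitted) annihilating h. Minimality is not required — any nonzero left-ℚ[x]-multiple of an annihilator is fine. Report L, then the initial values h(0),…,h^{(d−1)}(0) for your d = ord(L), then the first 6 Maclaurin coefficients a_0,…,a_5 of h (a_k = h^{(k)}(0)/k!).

L = (-4 + 18·x + 144·x^2 + 432·x^3 + 432·x^4)·Dx + (1 + 4·x + 9·x^2 + 72·x^3 + 180·x^4 + 144·x^5)·Dx^2  (order 2).
h: a_k = 0, 12, 24, -36, -216, -1188/5, …
ICs: h(0) = 0, h′(0) = 12.

f: a_k = 0, 12, 0, -36, 0, 972/5, …
Substitute x→r, Dx→(1/r')Dx; clear ⇒ L₀.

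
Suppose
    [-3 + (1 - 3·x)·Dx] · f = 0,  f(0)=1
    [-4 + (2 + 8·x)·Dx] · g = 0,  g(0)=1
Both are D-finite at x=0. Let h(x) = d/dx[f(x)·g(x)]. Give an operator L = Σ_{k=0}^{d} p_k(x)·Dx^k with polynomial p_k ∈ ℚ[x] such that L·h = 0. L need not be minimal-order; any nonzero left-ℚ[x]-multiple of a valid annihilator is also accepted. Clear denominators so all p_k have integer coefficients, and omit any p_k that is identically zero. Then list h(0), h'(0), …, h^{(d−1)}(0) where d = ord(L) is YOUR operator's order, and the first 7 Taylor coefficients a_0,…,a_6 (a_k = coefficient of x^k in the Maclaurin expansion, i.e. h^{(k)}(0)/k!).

L = (26 + 180·x + 108·x^2) + (-5 - 11·x + 54·x^2 + 72·x^3)·Dx  (order 1).
h: a_k = 5, 26, 129, 476, 1925, 6426, 24339, …
ICs: h(0) = 5.

f: a_k = 1, 3, 9, 27, 81, 243, 729, …
g: a_k = 1, 2, -2, 4, -10, 28, -84, …
Product ⇒ symmetric product L₀, ord ≤ 1.
h₀' ⇒ L via d/dx closure of L₀.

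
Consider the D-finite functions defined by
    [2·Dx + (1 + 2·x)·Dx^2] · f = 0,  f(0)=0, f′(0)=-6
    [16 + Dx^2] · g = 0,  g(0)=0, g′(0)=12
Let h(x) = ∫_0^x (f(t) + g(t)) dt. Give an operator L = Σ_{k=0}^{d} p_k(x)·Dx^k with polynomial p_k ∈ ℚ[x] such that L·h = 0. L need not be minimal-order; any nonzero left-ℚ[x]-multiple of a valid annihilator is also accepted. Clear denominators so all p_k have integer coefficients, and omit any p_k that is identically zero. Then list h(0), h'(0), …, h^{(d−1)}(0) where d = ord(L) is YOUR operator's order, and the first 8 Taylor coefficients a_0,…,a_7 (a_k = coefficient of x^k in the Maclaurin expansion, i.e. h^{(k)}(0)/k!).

f: a_k = 0, -6, 6, -8, 12, -96/5, 32, -384/7, …
g: a_k = 0, 12, 0, -32, 0, 128/5, 0, -1024/105, …
L₀ := lclm(L_f,L_g); ord L₀ ≤ 2+2.
h=∫₀ˣh₀: take L = L₀·Dx.
L = (160 + 256·x + 256·x^2)·Dx^2 + (48 + 224·x + 384·x^2 + 256·x^3)·Dx^3 + (10 + 16·x + 16·x^2)·Dx^4 + (3 + 14·x + 24·x^2 + 16·x^3)·Dx^5  (order 5).
h: a_k = 0, 0, 3, 2, -10, 12/5, 16/15, 32/7, …
ICs: h(0) = 0, h′(0) = 0, h′′(0) = 6, h′′′(0) = 12, h′′′′(0) = -240.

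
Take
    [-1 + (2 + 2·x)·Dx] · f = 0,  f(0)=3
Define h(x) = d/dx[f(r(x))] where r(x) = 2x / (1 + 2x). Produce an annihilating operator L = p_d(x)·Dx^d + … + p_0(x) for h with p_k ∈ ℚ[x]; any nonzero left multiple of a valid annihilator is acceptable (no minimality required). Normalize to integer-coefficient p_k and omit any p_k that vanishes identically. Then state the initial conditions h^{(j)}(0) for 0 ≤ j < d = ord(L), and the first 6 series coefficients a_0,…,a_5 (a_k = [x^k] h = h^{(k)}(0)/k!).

L = (-5 - 16·x) + (-1 - 6·x - 8·x^2)·Dx  (order 1).
h: a_k = 3, -15, 117/2, -423/2, 5985/8, -21177/8, …
ICs: h(0) = 3.

f: a_k = 3, 3/2, -3/8, 3/16, -15/128, 21/256, …
Substitute x→r, Dx→(1/r')Dx; clear ⇒ L₀.
Differentiate: ansatz ord ≤ ord L₀ ⇒ L.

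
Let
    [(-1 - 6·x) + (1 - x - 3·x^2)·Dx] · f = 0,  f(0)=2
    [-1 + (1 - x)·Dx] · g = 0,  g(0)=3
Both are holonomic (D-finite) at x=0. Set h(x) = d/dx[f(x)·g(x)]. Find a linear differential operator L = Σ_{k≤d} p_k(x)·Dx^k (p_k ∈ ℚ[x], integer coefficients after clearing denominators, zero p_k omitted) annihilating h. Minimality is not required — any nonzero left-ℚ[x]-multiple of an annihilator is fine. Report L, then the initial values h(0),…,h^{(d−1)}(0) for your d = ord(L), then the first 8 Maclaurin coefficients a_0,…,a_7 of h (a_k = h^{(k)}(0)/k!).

f: a_k = 2, 2, 8, 14, 38, 80, 194, 434, …
g: a_k = 3, 3, 3, 3, 3, 3, 3, 3, …
L₀ := L_f ⊗_s L_g (sym. prod.), ord ≤ 1.
Differentiate: ansatz ord ≤ ord L₀ ⇒ L.
L = (12 + 6·x - 12·x^2 - 96·x^3 + 108·x^4) + (-2 + 21·x^2 - 16·x^3 - 30·x^4 + 27·x^5)·Dx  (order 1).
h: a_k = 12, 72, 234, 768, 2160, 6084, 16212, 42912, …
ICs: h(0) = 12.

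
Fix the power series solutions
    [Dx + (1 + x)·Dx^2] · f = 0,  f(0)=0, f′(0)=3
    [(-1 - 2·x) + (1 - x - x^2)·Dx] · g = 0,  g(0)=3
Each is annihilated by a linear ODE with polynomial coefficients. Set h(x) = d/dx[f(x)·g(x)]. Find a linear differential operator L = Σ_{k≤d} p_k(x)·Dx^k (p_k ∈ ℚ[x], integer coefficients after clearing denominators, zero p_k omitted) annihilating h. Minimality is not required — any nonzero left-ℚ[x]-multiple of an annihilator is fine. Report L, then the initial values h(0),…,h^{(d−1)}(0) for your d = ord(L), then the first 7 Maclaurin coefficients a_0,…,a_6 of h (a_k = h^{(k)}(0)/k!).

f: a_k = 0, 3, -3/2, 1, -3/4, 3/5, -1/2, …
g: a_k = 3, 3, 6, 9, 15, 24, 39, …
Product ⇒ symmetric product L₀, ord ≤ 2.
h=h₀': d/dx-closure on L₀ ⇒ L.
L = (26 + 54·x + 36·x^2) + (7 + 37·x + 60·x^2 + 28·x^3)·Dx + (-3 - 4·x + 6·x^2 + 11·x^3 + 4·x^4)·Dx^2  (order 2).
h: a_k = 9, 9, 99/2, 75, 741/4, 1629/5, 12969/20, …
ICs: h(0) = 9, h′(0) = 9.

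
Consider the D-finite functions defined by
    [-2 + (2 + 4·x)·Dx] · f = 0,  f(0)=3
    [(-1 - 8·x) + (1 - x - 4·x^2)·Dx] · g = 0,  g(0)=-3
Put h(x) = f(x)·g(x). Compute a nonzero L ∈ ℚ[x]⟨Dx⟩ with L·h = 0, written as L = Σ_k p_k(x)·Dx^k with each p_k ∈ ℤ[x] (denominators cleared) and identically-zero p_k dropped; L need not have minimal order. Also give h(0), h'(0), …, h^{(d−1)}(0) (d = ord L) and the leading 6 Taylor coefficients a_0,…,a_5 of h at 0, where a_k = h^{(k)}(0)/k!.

f: a_k = 3, 3, -3/2, 3/2, -15/8, 21/8, …
g: a_k = -3, -3, -15, -27, -87, -195, …
h₀=f·g: eliminate ⇒ L₀, order ≤ 1·1.
L = (2 + 9·x + 12·x^2) + (-1 - x + 6·x^2 + 8·x^3)·Dx  (order 1).
h: a_k = -9, -18, -99/2, -126, -2547/8, -3321/4, …
ICs: h(0) = -9.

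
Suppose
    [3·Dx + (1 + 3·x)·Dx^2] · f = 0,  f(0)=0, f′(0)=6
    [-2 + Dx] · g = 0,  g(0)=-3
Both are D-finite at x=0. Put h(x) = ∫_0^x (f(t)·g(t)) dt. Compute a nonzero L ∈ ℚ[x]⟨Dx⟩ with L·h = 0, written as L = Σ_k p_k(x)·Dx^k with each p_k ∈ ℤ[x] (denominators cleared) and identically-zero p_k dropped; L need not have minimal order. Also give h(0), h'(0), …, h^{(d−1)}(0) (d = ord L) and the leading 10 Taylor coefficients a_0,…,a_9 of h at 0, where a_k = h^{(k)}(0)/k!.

L = (-2 + 12·x)·Dx + (-1 - 12·x)·Dx^2 + (1 + 3·x)·Dx^3  (order 3).
h: a_k = 0, 0, -9, -3, -9, 87/10, -221/10, 330/7, -15193/140, 46187/180, …
ICs: h(0) = 0, h′(0) = 0, h′′(0) = -18.

f: a_k = 0, 6, -9, 18, -81/2, 486/5, -243, 4374/7, -6561/4, 4374, …
g: a_k = -3, -6, -6, -4, -2, -4/5, -4/15, -8/105, -2/105, -4/945, …
Product ⇒ symmetric product L₀, ord ≤ 2.
h=∫h₀ ⇒ L = L₀·Dx.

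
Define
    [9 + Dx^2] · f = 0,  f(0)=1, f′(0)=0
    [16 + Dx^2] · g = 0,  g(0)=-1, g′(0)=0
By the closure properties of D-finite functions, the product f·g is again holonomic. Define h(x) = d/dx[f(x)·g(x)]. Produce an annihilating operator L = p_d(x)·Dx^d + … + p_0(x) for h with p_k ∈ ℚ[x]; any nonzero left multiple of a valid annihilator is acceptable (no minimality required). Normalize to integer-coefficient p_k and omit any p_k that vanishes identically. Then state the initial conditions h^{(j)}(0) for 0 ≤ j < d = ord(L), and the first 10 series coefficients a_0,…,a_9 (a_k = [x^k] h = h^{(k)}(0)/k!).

L = 49 + 50·Dx^2 + Dx^4  (order 4).
h: a_k = 0, 25, 0, -1201/6, 0, 11765/24, 0, -2882401/5040, 0, 28247525/72576, …
ICs: h(0) = 0, h′(0) = 25, h′′(0) = 0, h′′′(0) = -1201.

f: a_k = 1, 0, -9/2, 0, 27/8, 0, -81/80, 0, 729/4480, 0, …
g: a_k = -1, 0, 8, 0, -32/3, 0, 256/45, 0, -512/315, 0, …
L₀ := L_f ⊗_s L_g (sym. prod.), ord ≤ 4.
Derive L from L₀ (diff closure).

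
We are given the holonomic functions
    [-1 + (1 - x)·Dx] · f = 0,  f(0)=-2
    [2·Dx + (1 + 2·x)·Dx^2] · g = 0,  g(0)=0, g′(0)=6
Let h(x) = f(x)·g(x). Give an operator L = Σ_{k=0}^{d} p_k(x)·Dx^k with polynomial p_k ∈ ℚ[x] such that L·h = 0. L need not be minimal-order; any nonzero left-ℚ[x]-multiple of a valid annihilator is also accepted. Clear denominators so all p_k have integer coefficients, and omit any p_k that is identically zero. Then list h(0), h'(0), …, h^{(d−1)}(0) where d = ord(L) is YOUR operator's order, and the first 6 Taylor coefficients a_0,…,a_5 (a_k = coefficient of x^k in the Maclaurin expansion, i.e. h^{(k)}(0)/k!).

L = 2 + 6·x·Dx + (-1 - x + 2·x^2)·Dx^2  (order 2).
h: a_k = 0, -12, 0, -16, 8, -152/5, …
ICs: h(0) = 0, h′(0) = -12.

f: a_k = -2, -2, -2, -2, -2, -2, …
g: a_k = 0, 6, -6, 8, -12, 96/5, …
f·g: L₀ = L_f ⊗_s L_g, ord ≤ 1·2.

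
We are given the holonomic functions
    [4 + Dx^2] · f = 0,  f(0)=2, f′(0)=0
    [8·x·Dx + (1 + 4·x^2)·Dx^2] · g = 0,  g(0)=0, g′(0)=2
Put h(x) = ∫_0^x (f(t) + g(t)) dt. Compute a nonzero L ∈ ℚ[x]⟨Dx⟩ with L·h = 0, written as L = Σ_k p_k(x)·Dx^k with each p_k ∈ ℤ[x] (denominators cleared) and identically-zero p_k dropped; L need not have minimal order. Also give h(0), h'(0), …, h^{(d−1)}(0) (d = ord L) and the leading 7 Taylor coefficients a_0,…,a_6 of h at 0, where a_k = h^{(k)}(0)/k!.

L = (-352·x + 1792·x^3 + 512·x^5)·Dx^2 + (-4 + 112·x^2 + 576·x^4 + 256·x^6)·Dx^3 + (-88·x + 448·x^3 + 128·x^5)·Dx^4 + (-1 + 28·x^2 + 144·x^4 + 64·x^6)·Dx^5  (order 5).
h: a_k = 0, 2, 1, -4/3, -2/3, 4/15, 16/15, …
ICs: h(0) = 0, h′(0) = 2, h′′(0) = 2, h′′′(0) = -8, h′′′′(0) = -16.

f: a_k = 2, 0, -4, 0, 4/3, 0, -8/45, …
g: a_k = 0, 2, 0, -8/3, 0, 32/5, 0, …
Weyl lclm of L_f,L_g ⇒ L₀ (ord ≤ 4).
h=∫h₀ ⇒ L = L₀·Dx.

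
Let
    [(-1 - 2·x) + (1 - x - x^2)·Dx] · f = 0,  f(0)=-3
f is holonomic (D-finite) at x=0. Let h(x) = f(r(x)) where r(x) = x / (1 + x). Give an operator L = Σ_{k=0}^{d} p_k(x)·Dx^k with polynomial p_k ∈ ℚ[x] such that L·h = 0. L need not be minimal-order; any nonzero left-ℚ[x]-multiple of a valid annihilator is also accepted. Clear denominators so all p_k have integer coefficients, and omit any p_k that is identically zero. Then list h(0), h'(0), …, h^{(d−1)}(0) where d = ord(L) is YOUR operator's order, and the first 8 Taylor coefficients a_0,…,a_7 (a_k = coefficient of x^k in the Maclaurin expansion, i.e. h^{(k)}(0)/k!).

f: a_k = -3, -3, -6, -9, -15, -24, -39, -63, …
L₀ from L_f via x↦r, Dx↦r'^{-1}Dx.
L = (1 + 3·x) + (-1 - 2·x + x^3)·Dx  (order 1).
h: a_k = -3, -3, -3, 0, -3, 3, -6, 9, …
ICs: h(0) = -3.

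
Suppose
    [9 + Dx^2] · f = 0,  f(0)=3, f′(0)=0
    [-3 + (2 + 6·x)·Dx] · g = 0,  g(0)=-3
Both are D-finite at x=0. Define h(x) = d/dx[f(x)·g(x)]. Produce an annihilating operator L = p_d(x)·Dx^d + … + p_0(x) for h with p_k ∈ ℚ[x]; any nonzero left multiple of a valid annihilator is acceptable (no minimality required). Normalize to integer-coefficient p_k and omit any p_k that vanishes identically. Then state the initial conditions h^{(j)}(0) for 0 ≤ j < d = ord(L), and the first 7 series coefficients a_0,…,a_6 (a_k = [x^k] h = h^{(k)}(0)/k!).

L = (477 + 3888·x + 11016·x^2 + 15552·x^3 + 11664·x^4) + (-12 - 324·x - 1296·x^2 - 1296·x^3)·Dx + (28 + 264·x + 972·x^2 + 1728·x^3 + 1296·x^4)·Dx^2  (order 2).
h: a_k = -27/2, 405/4, 2187/16, -6075/32, -47385/256, 763263/2560, -6138909/10240, …
ICs: h(0) = -27/2, h′(0) = 405/4.

f: a_k = 3, 0, -27/2, 0, 81/8, 0, -243/80, …
g: a_k = -3, -9/2, 27/8, -81/16, 1215/128, -5103/256, 45927/1024, …
Sym-product of L_f,L_g gives L₀ (≤ ord 2).
h₀' ⇒ L via d/dx closure of L₀.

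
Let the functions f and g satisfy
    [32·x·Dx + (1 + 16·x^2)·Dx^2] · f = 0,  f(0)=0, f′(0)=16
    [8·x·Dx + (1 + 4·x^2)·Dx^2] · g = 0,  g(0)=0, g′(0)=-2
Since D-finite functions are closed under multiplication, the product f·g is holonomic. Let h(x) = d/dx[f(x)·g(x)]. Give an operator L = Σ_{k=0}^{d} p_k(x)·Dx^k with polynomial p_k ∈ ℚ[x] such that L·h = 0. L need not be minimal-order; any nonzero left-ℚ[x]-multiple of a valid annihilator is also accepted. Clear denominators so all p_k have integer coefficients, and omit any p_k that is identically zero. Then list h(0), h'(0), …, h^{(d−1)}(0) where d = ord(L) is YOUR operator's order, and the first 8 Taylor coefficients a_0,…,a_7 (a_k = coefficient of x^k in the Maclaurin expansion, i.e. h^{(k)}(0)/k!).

L = (-1536·x - 51200·x^3 - 262144·x^5 + 655360·x^7 + 6291456·x^9) + (-80 - 6592·x^2 - 92160·x^4 - 229376·x^6 + 2293760·x^8 + 9437184·x^10)·Dx + (-160·x - 4480·x^3 - 30720·x^5 + 69632·x^7 + 1310720·x^9 + 3145728·x^11)·Dx^2 + (-1 - 40·x^2 - 464·x^4 + 29696·x^8 + 163840·x^10 + 262144·x^12)·Dx^3  (order 3).
h: a_k = 0, -64, 0, 2560/3, 0, -177152/15, 0, 3653632/21, …
ICs: h(0) = 0, h′(0) = -64, h′′(0) = 0.

f: a_k = 0, 16, 0, -256/3, 0, 4096/5, 0, -65536/7, …
g: a_k = 0, -2, 0, 8/3, 0, -32/5, 0, 128/7, …
f·g: L₀ = L_f ⊗_s L_g, ord ≤ 2·2.
h₀' ⇒ L via d/dx closure of L₀.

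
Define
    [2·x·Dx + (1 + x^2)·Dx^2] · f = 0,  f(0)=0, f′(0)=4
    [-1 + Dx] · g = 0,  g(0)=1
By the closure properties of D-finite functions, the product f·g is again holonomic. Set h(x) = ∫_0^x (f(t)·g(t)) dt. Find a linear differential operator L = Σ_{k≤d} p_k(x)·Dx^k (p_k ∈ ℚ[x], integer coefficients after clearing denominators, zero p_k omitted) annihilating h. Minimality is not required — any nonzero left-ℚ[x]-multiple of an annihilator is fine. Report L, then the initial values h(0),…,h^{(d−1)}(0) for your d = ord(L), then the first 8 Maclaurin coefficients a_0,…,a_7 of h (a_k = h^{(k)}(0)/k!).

L = (1 - 2·x + x^2)·Dx + (-2 + 2·x - 2·x^2)·Dx^2 + (1 + x^2)·Dx^3  (order 3).
h: a_k = 0, 0, 2, 4/3, 1/6, -2/15, 1/20, 11/126, …
ICs: h(0) = 0, h′(0) = 0, h′′(0) = 4.

f: a_k = 0, 4, 0, -4/3, 0, 4/5, 0, -4/7, …
g: a_k = 1, 1, 1/2, 1/6, 1/24, 1/120, 1/720, 1/5040, …
f·g: L₀ = L_f ⊗_s L_g, ord ≤ 2·1.
h=∫h₀ ⇒ L = L₀·Dx.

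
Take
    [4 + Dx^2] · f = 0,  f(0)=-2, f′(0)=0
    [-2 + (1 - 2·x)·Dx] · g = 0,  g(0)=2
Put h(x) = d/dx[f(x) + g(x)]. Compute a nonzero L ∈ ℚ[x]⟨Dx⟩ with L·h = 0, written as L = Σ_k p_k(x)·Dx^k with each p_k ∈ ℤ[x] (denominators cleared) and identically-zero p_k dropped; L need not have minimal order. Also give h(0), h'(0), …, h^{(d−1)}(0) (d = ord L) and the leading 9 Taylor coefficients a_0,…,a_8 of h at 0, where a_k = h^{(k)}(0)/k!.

L = (208 - 64·x + 64·x^2) + (-28 + 72·x - 48·x^2 + 32·x^3)·Dx + (52 - 16·x + 16·x^2)·Dx^2 + (-7 + 18·x - 12·x^2 + 8·x^3)·Dx^3  (order 3).
h: a_k = 4, 24, 48, 368/3, 320, 11536/15, 1792, 1290208/315, 9216, …
ICs: h(0) = 4, h′(0) = 24, h′′(0) = 96.

f: a_k = -2, 0, 4, 0, -4/3, 0, 8/45, 0, -4/315, …
g: a_k = 2, 4, 8, 16, 32, 64, 128, 256, 512, …
L₀ := lclm(L_f,L_g); ord L₀ ≤ 2+1.
Derive L from L₀ (diff closure).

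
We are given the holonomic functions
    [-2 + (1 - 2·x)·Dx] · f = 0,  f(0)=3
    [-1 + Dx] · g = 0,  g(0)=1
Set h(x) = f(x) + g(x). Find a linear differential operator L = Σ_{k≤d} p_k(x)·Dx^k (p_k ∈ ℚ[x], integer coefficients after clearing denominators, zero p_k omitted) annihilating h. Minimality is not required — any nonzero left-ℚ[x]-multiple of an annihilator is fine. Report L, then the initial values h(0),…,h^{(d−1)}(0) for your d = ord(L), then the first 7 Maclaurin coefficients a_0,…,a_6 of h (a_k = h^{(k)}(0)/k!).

f: a_k = 3, 6, 12, 24, 48, 96, 192, …
g: a_k = 1, 1, 1/2, 1/6, 1/24, 1/120, 1/720, …
Sum ⇒ L₀ = lclm(L_f,L_g) in ℚ(x)⟨Dx⟩.
L = (-6 - 4·x) + (7 + 4·x - 4·x^2)·Dx + (-1 + 4·x^2)·Dx^2  (order 2).
h: a_k = 4, 7, 25/2, 145/6, 1153/24, 11521/120, 138241/720, …
ICs: h(0) = 4, h′(0) = 7.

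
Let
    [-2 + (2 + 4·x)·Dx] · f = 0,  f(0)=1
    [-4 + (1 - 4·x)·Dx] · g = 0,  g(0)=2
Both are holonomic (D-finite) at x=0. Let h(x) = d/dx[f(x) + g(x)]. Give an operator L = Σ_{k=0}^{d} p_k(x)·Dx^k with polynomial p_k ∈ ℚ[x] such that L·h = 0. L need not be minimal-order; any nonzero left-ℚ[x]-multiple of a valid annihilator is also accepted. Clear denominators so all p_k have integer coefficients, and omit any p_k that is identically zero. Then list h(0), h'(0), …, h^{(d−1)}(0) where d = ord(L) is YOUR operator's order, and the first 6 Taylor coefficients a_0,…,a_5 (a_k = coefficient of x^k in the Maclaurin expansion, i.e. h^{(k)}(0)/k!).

f: a_k = 1, 1, -1/2, 1/2, -5/8, 7/8, …
g: a_k = 2, 8, 32, 128, 512, 2048, …
Sum ⇒ L₀ = lclm(L_f,L_g) in ℚ(x)⟨Dx⟩.
Derive L from L₀ (diff closure).
L = (-40 - 32·x) + (-31 - 136·x - 112·x^2)·Dx + (3 - 2·x - 32·x^2 - 32·x^3)·Dx^2  (order 2).
h: a_k = 9, 63, 771/2, 4091/2, 81955/8, 393153/8, …
ICs: h(0) = 9, h′(0) = 63.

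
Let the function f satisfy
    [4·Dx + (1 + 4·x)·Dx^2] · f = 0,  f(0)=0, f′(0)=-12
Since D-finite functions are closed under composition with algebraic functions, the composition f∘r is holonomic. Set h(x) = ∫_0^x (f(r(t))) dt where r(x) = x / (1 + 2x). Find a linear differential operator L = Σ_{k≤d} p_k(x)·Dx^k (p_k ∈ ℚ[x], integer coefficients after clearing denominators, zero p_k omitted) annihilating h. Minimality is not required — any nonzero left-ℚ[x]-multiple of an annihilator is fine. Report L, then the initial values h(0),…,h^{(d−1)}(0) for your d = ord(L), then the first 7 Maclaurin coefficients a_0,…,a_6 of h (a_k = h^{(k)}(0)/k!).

f: a_k = 0, -12, 24, -64, 192, -3072/5, 2048, …
f∘r: x↦r, Dx↦Dx/r' in L_f ⇒ L₀.
h=∫h₀ ⇒ L = L₀·Dx.
L = (8 + 24·x)·Dx^2 + (1 + 8·x + 12·x^2)·Dx^3  (order 3).
h: a_k = 0, 0, -6, 16, -52, 192, -3872/5, …
ICs: h(0) = 0, h′(0) = 0, h′′(0) = -12.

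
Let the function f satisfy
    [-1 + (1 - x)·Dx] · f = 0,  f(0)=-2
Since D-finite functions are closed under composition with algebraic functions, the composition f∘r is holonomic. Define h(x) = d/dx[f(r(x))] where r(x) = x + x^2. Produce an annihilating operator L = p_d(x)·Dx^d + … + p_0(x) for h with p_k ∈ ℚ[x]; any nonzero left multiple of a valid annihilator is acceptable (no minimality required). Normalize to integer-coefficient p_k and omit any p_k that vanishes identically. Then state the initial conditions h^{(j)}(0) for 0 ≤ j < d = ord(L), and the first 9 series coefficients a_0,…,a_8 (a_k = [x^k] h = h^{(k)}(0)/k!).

L = (4 + 6·x + 6·x^2) + (-1 - x + 3·x^2 + 2·x^3)·Dx  (order 1).
h: a_k = -2, -8, -18, -40, -80, -156, -294, -544, -990, …
ICs: h(0) = -2.

f: a_k = -2, -2, -2, -2, -2, -2, -2, -2, -2, …
Change of var in L_f (x↦r) gives L₀.
h=h₀': d/dx-closure on L₀ ⇒ L.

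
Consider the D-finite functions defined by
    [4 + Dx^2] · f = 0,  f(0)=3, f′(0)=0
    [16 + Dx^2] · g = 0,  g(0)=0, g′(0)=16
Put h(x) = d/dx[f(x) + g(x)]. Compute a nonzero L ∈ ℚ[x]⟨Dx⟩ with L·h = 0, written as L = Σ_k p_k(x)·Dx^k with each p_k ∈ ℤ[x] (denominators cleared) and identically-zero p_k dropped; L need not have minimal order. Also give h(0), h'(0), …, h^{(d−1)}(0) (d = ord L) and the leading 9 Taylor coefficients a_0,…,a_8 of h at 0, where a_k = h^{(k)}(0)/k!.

L = 64 + 20·Dx^2 + Dx^4  (order 4).
h: a_k = 16, -12, -128, 8, 512/3, -8/5, -4096/45, 16/105, 8192/315, …
ICs: h(0) = 16, h′(0) = -12, h′′(0) = -256, h′′′(0) = 48.

f: a_k = 3, 0, -6, 0, 2, 0, -4/15, 0, 2/105, …
g: a_k = 0, 16, 0, -128/3, 0, 512/15, 0, -4096/315, 0, …
L₀ := lclm(L_f,L_g); ord L₀ ≤ 2+2.
h=h₀': d/dx-closure on L₀ ⇒ L.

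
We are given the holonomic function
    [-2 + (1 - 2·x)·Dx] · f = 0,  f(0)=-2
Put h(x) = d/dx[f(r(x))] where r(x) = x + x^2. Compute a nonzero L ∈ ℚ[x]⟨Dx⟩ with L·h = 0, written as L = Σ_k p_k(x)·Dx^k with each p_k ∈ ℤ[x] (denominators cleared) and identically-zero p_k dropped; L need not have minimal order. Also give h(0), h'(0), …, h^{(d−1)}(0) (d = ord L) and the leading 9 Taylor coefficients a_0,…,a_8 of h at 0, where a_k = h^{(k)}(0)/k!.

f: a_k = -2, -4, -8, -16, -32, -64, -128, -256, -512, …
Change of var in L_f (x↦r) gives L₀.
Derive L from L₀ (diff closure).
L = (6 + 12·x + 12·x^2) + (-1 + 6·x^2 + 4·x^3)·Dx  (order 1).
h: a_k = -4, -24, -96, -352, -1200, -3936, -12544, -39168, -120384, …
ICs: h(0) = -4.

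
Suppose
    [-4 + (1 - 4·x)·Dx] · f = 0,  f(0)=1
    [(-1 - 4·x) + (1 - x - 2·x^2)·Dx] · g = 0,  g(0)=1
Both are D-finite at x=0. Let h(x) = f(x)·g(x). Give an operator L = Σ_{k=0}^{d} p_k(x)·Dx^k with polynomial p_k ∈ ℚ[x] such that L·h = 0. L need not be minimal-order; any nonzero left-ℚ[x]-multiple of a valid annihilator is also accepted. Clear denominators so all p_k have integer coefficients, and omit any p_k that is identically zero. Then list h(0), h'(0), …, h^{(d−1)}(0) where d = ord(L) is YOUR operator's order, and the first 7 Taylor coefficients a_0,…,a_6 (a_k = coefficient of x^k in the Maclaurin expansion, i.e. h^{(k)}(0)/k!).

f: a_k = 1, 4, 16, 64, 256, 1024, 4096, …
g: a_k = 1, 1, 3, 5, 11, 21, 43, …
L₀ := L_f ⊗_s L_g (sym. prod.), ord ≤ 1.
L = (-5 + 4·x + 24·x^2) + (1 - 5·x + 2·x^2 + 8·x^3)·Dx  (order 1).
h: a_k = 1, 5, 23, 97, 399, 1617, 6511, …
ICs: h(0) = 1.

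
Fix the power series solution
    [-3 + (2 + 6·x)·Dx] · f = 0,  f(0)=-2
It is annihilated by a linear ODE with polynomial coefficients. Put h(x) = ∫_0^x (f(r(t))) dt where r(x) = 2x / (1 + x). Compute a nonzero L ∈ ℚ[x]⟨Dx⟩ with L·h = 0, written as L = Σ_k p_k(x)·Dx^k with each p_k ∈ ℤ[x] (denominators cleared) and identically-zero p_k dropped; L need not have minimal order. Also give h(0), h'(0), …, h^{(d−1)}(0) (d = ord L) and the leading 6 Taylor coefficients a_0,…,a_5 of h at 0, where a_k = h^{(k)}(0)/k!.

f: a_k = -2, -3, 9/4, -27/8, 405/64, -1701/128, …
L₀ from L_f via x↦r, Dx↦r'^{-1}Dx.
h=∫₀ˣh₀: take L = L₀·Dx.
L = -3·Dx + (1 + 8·x + 7·x^2)·Dx^2  (order 2).
h: a_k = 0, -2, -3, 5, -51/4, 861/20, …
ICs: h(0) = 0, h′(0) = -2.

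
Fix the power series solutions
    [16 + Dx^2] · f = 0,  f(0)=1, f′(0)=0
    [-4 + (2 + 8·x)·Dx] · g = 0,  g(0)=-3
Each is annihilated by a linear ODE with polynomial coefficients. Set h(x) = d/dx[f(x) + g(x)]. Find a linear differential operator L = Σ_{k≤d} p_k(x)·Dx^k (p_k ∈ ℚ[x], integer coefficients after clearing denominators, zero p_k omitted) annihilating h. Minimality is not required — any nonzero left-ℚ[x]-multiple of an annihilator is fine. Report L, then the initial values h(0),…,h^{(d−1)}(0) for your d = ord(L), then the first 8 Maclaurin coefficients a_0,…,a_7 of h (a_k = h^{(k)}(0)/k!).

L = (-608 - 1024·x - 2048·x^2) + (-112 - 960·x - 3072·x^2 - 4096·x^3)·Dx + (-38 - 64·x - 128·x^2)·Dx^2 + (-7 - 60·x - 192·x^2 - 256·x^3)·Dx^3  (order 3).
h: a_k = -6, -4, -36, 488/3, -420, 22168/15, -5544, 6490576/315, …
ICs: h(0) = -6, h′(0) = -4, h′′(0) = -72.

f: a_k = 1, 0, -8, 0, 32/3, 0, -256/45, 0, …
g: a_k = -3, -6, 6, -12, 30, -84, 252, -792, …
Sum ⇒ L₀ = lclm(L_f,L_g) in ℚ(x)⟨Dx⟩.
Differentiate: ansatz ord ≤ ord L₀ ⇒ L.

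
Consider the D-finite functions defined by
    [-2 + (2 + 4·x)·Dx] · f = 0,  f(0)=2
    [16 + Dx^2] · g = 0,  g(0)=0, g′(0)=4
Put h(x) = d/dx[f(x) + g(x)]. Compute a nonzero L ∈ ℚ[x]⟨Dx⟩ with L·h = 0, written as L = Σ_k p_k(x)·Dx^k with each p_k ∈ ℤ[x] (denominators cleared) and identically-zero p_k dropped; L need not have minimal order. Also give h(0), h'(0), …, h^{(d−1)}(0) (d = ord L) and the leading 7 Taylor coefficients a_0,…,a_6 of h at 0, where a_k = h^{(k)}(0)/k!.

f: a_k = 2, 2, -1, 1, -5/4, 7/4, -21/8, …
g: a_k = 0, 4, 0, -32/3, 0, 128/15, 0, …
Sum ⇒ L₀ = lclm(L_f,L_g) in ℚ(x)⟨Dx⟩.
h=h₀': d/dx-closure on L₀ ⇒ L.
L = (-496 - 1024·x - 1024·x^2) + (-304 - 1632·x - 3072·x^2 - 2048·x^3)·Dx + (-31 - 64·x - 64·x^2)·Dx^2 + (-19 - 102·x - 192·x^2 - 128·x^3)·Dx^3  (order 3).
h: a_k = 6, -2, -29, -5, 617/12, -63/4, 2203/360, …
ICs: h(0) = 6, h′(0) = -2, h′′(0) = -58.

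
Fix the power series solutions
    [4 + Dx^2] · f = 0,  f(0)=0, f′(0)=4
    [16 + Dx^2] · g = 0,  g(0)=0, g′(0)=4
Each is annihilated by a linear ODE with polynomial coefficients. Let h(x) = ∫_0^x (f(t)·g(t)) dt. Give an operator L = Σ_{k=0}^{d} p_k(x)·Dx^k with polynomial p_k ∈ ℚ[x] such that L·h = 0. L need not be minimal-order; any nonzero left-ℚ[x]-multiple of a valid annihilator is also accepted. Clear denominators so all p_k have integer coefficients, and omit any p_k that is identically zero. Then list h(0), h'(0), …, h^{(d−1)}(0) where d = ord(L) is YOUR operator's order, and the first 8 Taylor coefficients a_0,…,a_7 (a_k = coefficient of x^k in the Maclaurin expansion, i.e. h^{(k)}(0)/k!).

f: a_k = 0, 4, 0, -8/3, 0, 8/15, 0, -16/315, …
g: a_k = 0, 4, 0, -32/3, 0, 128/15, 0, -1024/315, …
L₀ := L_f ⊗_s L_g (sym. prod.), ord ≤ 4.
h=∫h₀ ⇒ L = L₀·Dx.
L = 144·Dx + 40·Dx^3 + Dx^5  (order 5).
h: a_k = 0, 0, 0, 16/3, 0, -32/3, 0, 416/45, …
ICs: h(0) = 0, h′(0) = 0, h′′(0) = 0, h′′′(0) = 32, h′′′′(0) = 0.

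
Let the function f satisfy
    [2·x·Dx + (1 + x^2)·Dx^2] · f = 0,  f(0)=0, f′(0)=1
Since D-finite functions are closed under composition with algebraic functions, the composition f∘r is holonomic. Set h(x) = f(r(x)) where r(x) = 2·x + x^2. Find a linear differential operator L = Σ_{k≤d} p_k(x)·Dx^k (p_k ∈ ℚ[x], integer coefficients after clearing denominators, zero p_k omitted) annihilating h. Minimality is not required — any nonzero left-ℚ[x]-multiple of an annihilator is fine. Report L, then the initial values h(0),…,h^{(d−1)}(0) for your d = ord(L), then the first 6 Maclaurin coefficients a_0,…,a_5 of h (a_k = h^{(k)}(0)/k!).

L = (-1 + 8·x + 16·x^2 + 12·x^3 + 3·x^4)·Dx + (1 + x + 4·x^2 + 8·x^3 + 5·x^4 + x^5)·Dx^2  (order 2).
h: a_k = 0, 2, 1, -8/3, -4, 22/5, …
ICs: h(0) = 0, h′(0) = 2.

f: a_k = 0, 1, 0, -1/3, 0, 1/5, …
h₀=f(r): pull back L_f along r ⇒ L₀.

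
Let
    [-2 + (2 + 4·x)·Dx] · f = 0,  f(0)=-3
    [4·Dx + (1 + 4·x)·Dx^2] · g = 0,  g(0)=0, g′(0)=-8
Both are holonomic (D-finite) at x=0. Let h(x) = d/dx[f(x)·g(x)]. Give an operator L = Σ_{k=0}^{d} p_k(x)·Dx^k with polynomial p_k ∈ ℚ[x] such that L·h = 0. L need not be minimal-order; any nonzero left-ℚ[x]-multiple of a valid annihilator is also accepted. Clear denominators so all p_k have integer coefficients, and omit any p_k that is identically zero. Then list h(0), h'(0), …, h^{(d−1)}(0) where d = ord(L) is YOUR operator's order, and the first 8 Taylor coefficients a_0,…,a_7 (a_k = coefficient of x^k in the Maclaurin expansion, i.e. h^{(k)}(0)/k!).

f: a_k = -3, -3, 3/2, -3/2, 15/8, -21/8, 63/16, -99/16, …
g: a_k = 0, -8, 16, -128/3, 128, -2048/5, 4096/3, -32768/7, …
f·g: L₀ = L_f ⊗_s L_g, ord ≤ 1·2.
Differentiate: ansatz ord ≤ ord L₀ ⇒ L.
L = (-11 - 8·x + 16·x^2) + (-14 - 36·x + 48·x^2 + 128·x^3)·Dx + (-1 - 4·x + 12·x^2 + 64·x^3 + 64·x^4)·Dx^2  (order 2).
h: a_k = 24, -48, 204, -880, 3709, -76806/5, 629127/10, -8954868/35, …
ICs: h(0) = 24, h′(0) = -48.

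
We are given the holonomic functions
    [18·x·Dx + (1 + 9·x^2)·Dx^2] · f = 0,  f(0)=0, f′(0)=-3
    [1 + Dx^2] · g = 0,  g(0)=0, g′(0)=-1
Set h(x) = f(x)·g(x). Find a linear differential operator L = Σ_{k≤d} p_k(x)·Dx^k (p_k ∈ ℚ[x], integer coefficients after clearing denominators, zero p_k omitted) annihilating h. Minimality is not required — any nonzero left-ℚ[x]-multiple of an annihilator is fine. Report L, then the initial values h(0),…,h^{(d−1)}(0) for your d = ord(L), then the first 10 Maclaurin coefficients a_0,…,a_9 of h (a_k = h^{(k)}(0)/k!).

f: a_k = 0, -3, 0, 9, 0, -243/5, 0, 2187/7, 0, -2187, …
g: a_k = 0, -1, 0, 1/6, 0, -1/120, 0, 1/5040, 0, -1/362880, …
L₀ := L_f ⊗_s L_g (sym. prod.), ord ≤ 4.
L = (370 + 9594·x^2 + 4131·x^4 + 2916·x^6 + 6561·x^8) + (684·x + 6804·x^3 + 8748·x^5 + 26244·x^7)·Dx + (380 + 9792·x^2 + 5346·x^4 + 5832·x^6 + 13122·x^8)·Dx^2 + (684·x + 6804·x^3 + 8748·x^5 + 26244·x^7)·Dx^3 + (10 + 198·x^2 + 1215·x^4 + 2916·x^6 + 6561·x^8)·Dx^4  (order 4).
h: a_k = 0, 0, 3, 0, -19/2, 0, 401/8, 0, -15389/48, 0, …
ICs: h(0) = 0, h′(0) = 0, h′′(0) = 6, h′′′(0) = 0.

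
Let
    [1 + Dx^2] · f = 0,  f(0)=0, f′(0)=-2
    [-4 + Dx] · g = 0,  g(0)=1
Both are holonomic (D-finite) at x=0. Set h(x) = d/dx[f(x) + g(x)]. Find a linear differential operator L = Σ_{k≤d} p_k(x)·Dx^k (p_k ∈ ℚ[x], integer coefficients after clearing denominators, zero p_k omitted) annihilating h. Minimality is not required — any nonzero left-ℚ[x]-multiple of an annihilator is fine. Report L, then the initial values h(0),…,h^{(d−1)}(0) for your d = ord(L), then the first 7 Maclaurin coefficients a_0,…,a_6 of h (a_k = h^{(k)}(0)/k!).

L = 4 - Dx + 4·Dx^2 - Dx^3  (order 3).
h: a_k = 2, 16, 33, 128/3, 511/12, 512/15, 2731/120, …
ICs: h(0) = 2, h′(0) = 16, h′′(0) = 66.

f: a_k = 0, -2, 0, 1/3, 0, -1/60, 0, …
g: a_k = 1, 4, 8, 32/3, 32/3, 128/15, 256/45, …
h₀=f+g: left-lcm gives L₀, ord ≤ 3.
h₀' ⇒ L via d/dx closure of L₀.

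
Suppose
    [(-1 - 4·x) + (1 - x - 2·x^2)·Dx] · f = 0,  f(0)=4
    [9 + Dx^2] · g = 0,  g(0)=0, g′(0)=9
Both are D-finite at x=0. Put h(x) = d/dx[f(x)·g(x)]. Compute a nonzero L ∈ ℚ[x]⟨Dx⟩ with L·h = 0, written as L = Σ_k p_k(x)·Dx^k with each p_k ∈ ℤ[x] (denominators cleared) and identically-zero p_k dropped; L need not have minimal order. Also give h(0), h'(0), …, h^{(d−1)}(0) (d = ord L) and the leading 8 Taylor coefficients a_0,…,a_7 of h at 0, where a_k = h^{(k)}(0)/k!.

f: a_k = 4, 4, 12, 20, 44, 84, 172, 340, …
g: a_k = 0, 9, 0, -27/2, 0, 243/40, 0, -729/560, …
Product ⇒ symmetric product L₀, ord ≤ 2.
h=h₀': d/dx-closure on L₀ ⇒ L.
L = (-33 - 162·x - 243·x^2 + 324·x^3 + 324·x^4) + (-6 - 6·x + 108·x^2 + 144·x^3)·Dx + (5 - 14·x - 19·x^2 + 36·x^3 + 36·x^4)·Dx^2  (order 2).
h: a_k = 36, 72, 162, 504, 2583/2, 15309/5, 143037/20, 571842/35, …
ICs: h(0) = 36, h′(0) = 72.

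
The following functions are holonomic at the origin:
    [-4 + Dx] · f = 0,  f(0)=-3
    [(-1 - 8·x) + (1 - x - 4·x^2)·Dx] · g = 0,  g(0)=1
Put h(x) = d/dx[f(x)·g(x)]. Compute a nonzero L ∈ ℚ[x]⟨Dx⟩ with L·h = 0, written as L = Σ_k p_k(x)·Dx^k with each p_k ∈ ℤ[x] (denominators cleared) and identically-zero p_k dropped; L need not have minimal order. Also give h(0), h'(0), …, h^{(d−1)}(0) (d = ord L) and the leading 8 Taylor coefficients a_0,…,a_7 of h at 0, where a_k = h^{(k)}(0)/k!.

L = (34 + 48·x - 112·x^2 - 128·x^3 + 256·x^4) + (-5 + x + 40·x^2 - 64·x^4)·Dx  (order 1).
h: a_k = -15, -102, -429, -1516, -4883, -15058, -674711/15, -13834264/105, …
ICs: h(0) = -15.

f: a_k = -3, -12, -24, -32, -32, -128/5, -256/15, -1024/105, …
g: a_k = 1, 1, 5, 9, 29, 65, 181, 441, …
L₀ := L_f ⊗_s L_g (sym. prod.), ord ≤ 1.
h=h₀': d/dx-closure on L₀ ⇒ L.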